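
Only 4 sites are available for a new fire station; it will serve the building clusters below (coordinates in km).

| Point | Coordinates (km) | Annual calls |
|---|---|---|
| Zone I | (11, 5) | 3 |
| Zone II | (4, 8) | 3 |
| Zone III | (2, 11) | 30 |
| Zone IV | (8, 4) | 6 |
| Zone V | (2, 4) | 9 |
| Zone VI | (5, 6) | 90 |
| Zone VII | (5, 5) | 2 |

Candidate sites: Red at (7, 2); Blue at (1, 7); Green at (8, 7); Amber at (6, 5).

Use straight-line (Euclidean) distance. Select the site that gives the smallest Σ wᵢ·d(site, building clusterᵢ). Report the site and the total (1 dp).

Total weighted distance at each candidate:
  Red (7, 2): total = 815.6
  Blue (1, 7): total = 618.0
  Green (8, 7): total = 609.7
  Amber (6, 5): total = 422.0
Minimum is at Amber with total 422.0 km.

Amber, total 422.0 km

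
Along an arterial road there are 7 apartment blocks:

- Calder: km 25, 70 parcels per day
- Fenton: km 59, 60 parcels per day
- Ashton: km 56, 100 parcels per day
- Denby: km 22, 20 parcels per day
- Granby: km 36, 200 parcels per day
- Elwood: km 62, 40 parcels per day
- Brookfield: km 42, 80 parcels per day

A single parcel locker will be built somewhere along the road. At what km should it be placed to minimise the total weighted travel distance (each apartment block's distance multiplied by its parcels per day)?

x = 36

For a sum of weighted absolute distances on a line, the optimum is the weighted median (not the mean). Total weight W = 570; half-weight = 285.
Sort by position and accumulate weight:
  km 22 (Denby, w=20) → cum 20
  km 25 (Calder, w=70) → cum 90
  km 36 (Granby, w=200) → cum 290  ≥ 285 → median here
  km 42 (Brookfield, w=80) → cum 370
  km 56 (Ashton, w=100) → cum 470
  km 59 (Fenton, w=60) → cum 530
  km 62 (Elwood, w=40) → cum 570
Optimal location: km 36.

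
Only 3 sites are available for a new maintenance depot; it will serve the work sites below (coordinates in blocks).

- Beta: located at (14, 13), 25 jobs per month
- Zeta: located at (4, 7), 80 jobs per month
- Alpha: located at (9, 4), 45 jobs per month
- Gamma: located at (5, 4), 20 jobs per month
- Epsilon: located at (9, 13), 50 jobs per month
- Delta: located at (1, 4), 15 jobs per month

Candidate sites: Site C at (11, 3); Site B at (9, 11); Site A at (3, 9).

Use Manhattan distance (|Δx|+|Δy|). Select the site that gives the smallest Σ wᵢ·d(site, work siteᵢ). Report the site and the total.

Site B, total 1755 blocks

Total weighted distance at each candidate:
  Site C (11, 3): total = 2245
  Site B (9, 11): total = 1755
  Site A (3, 9): total = 1855
Minimum is at Site B with total 1755 blocks.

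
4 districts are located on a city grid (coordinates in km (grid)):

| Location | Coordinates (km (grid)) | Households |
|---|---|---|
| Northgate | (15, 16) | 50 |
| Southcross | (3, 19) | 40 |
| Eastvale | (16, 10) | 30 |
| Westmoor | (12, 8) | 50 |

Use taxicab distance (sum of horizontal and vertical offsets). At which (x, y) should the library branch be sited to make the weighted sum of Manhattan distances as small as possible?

(12, 16)

Manhattan distance separates: Σwᵢ(|x−xᵢ|+|y−yᵢ|) = Σwᵢ|x−xᵢ| + Σwᵢ|y−yᵢ|, so x and y are optimised independently as 1-D weighted medians.
Total weight W = 170; half = 85.
x-coordinate, sorted with cumulative weight:
  x=3 (Southcross, w=40) cum 40
  x=12 (Westmoor, w=50) cum 90  ← median
  x=15 (Northgate, w=50) cum 140
  x=16 (Eastvale, w=30) cum 170
⇒ x* = 12
y-coordinate, sorted with cumulative weight:
  y=8 (Westmoor, w=50) cum 50
  y=10 (Eastvale, w=30) cum 80
  y=16 (Northgate, w=50) cum 130  ← median
  y=19 (Southcross, w=40) cum 170
⇒ y* = 16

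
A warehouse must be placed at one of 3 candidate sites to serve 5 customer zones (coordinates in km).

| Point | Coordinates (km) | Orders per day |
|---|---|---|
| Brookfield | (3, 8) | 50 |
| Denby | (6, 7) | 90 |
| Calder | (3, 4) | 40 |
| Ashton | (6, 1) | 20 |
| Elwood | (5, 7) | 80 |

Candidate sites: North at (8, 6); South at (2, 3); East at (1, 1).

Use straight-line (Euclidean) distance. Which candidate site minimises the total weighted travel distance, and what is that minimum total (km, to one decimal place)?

Total weighted distance at each candidate:
  North (8, 6): total = 1046.6
  South (2, 3): total = 1310.1
  East (1, 1): total = 1888.0
Minimum is at North with total 1046.6 km.

North, total 1046.6 km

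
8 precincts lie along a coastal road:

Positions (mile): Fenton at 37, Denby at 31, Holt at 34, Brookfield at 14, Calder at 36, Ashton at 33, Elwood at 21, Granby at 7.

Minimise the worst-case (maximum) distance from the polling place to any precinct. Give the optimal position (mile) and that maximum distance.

location 22, max distance 15

The 1-center on a line is the midpoint of the two extreme points: leftmost at 7, rightmost at 37.
Optimal location = (7 + 37)/2 = 22; maximum distance = (37 − 7)/2 = 15.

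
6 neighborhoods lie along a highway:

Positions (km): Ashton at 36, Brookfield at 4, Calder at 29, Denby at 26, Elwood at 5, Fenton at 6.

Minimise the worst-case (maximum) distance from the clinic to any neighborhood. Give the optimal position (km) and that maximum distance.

The 1-center on a line is the midpoint of the two extreme points: leftmost at 4, rightmost at 36.
Optimal location = (4 + 36)/2 = 20; maximum distance = (36 − 4)/2 = 16.

location 20, max distance 16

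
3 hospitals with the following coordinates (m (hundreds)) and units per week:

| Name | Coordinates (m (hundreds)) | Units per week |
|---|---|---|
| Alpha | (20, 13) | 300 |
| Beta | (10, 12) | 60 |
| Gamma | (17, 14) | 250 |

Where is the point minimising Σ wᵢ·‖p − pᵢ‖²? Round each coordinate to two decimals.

(17.79, 13.31)

The minimiser of Σwᵢ‖p−pᵢ‖² is the weighted centroid p* = (Σwᵢpᵢ)/(Σwᵢ).
Σwᵢ = 610.
Σwᵢxᵢ = 300·20 + 60·10 + 250·17 = 10850.
Σwᵢyᵢ = 300·13 + 60·12 + 250·14 = 8120.
x* = 10850/610 = 17.79, y* = 8120/610 = 13.31.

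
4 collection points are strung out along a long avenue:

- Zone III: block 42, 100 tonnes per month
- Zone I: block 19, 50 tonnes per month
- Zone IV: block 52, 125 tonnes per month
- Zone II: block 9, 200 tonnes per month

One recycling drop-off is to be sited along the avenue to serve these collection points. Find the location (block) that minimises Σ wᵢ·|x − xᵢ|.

x = 19

For a sum of weighted absolute distances on a line, the optimum is the weighted median (not the mean). Total weight W = 475; half-weight = 237.5.
Sort by position and accumulate weight:
  block 9 (Zone II, w=200) → cum 200
  block 19 (Zone I, w=50) → cum 250  ≥ 237.5 → median here
  block 42 (Zone III, w=100) → cum 350
  block 52 (Zone IV, w=125) → cum 475
Optimal location: block 19.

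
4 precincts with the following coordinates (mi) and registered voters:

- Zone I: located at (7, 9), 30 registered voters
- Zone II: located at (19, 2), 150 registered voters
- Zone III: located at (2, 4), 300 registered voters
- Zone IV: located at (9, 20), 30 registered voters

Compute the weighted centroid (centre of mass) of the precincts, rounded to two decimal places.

The minimiser of Σwᵢ‖p−pᵢ‖² is the weighted centroid p* = (Σwᵢpᵢ)/(Σwᵢ).
Σwᵢ = 510.
Σwᵢxᵢ = 30·7 + 150·19 + 300·2 + 30·9 = 3930.
Σwᵢyᵢ = 30·9 + 150·2 + 300·4 + 30·20 = 2370.
x* = 3930/510 = 7.71, y* = 2370/510 = 4.65.

(7.71, 4.65)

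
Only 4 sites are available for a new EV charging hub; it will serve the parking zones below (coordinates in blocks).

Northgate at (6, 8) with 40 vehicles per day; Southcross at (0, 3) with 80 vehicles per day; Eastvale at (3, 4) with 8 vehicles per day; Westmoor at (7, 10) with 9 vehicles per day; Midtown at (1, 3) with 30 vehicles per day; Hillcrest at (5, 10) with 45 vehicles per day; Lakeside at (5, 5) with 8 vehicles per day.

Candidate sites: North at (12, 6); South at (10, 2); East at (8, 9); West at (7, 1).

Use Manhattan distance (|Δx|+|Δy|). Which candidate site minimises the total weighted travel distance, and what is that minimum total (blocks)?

Total weighted distance at each candidate:
  North (12, 6): total = 2668
  South (10, 2): total = 2400
  East (8, 9): total = 1964
  West (7, 1): total = 1960
Minimum is at West with total 1960 blocks.

West, total 1960 blocks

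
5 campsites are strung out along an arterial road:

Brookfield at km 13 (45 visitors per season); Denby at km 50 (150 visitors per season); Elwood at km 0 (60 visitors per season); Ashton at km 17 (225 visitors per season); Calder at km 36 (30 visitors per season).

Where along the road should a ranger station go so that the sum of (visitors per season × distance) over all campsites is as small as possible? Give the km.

x = 17

For a sum of weighted absolute distances on a line, the optimum is the weighted median (not the mean). Total weight W = 510; half-weight = 255.
Sort by position and accumulate weight:
  km 0 (Elwood, w=60) → cum 60
  km 13 (Brookfield, w=45) → cum 105
  km 17 (Ashton, w=225) → cum 330  ≥ 255 → median here
  km 36 (Calder, w=30) → cum 360
  km 50 (Denby, w=150) → cum 510
Optimal location: km 17.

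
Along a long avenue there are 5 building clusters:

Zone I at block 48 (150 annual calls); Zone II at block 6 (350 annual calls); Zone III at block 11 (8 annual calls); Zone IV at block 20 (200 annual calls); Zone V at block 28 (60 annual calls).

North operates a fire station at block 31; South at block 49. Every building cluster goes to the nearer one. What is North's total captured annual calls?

The indifferent point is the midpoint (31+49)/2 = 40; building clusters left of it (closer to North at 31) go to North, those right go to South.
  Zone II at 6 (w=350) → North
  Zone III at 11 (w=8) → North
  Zone IV at 20 (w=200) → North
  Zone V at 28 (w=60) → North
  Zone I at 48 (w=150) → South
North captures 618; South captures 150.

618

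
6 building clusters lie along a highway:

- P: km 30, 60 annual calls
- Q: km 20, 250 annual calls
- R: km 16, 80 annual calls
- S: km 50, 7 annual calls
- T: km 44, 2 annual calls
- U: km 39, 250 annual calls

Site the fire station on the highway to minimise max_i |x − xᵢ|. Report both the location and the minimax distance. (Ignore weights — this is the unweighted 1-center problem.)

The 1-center on a line is the midpoint of the two extreme points: leftmost at 16, rightmost at 50.
Optimal location = (16 + 50)/2 = 33; maximum distance = (50 − 16)/2 = 17.

location 33, max distance 17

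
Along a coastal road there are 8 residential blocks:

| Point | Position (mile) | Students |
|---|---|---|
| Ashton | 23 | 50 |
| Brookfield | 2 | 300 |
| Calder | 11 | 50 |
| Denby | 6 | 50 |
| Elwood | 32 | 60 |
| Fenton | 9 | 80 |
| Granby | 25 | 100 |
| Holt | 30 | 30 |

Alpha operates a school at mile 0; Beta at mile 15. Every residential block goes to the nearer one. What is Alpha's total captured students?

The indifferent point is the midpoint (0+15)/2 = 7.5; residential blocks left of it (closer to Alpha at 0) go to Alpha, those right go to Beta.
  Brookfield at 2 (w=300) → Alpha
  Denby at 6 (w=50) → Alpha
  Fenton at 9 (w=80) → Beta
  Calder at 11 (w=50) → Beta
  Ashton at 23 (w=50) → Beta
  Granby at 25 (w=100) → Beta
  Holt at 30 (w=30) → Beta
  Elwood at 32 (w=60) → Beta
Alpha captures 350; Beta captures 370.

350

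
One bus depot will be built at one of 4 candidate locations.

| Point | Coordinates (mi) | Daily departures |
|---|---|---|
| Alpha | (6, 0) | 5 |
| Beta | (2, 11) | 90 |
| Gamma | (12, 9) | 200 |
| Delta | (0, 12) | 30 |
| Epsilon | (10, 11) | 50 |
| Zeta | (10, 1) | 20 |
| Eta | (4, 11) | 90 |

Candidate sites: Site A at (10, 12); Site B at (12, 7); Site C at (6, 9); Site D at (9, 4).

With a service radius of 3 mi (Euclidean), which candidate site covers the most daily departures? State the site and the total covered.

Site B, covering 200

Coverage radius r = 3 mi; a point is covered iff (Δx)²+(Δy)² ≤ 3² = 9.
  Site A (10, 12): covers {Epsilon} → 50
  Site B (12, 7): covers {Gamma} → 200
  Site C (6, 9): covers {Eta} → 90
  Site D (9, 4): covers {none} → 0
Maximum coverage at Site B: 200 daily departures.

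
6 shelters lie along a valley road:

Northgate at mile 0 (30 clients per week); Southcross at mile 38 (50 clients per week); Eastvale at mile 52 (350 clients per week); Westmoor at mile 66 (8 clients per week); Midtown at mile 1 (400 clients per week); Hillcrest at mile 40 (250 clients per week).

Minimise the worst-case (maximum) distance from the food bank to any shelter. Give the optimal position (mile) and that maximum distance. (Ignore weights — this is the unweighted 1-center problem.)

The 1-center on a line is the midpoint of the two extreme points: leftmost at 0, rightmost at 66.
Optimal location = (0 + 66)/2 = 33; maximum distance = (66 − 0)/2 = 33.

location 33, max distance 33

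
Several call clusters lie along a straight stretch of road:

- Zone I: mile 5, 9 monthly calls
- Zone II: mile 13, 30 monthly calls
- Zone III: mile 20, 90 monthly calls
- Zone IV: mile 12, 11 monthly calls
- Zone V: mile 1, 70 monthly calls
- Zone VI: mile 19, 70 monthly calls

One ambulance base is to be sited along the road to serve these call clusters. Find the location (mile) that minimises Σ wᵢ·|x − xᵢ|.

x = 19

For a sum of weighted absolute distances on a line, the optimum is the weighted median (not the mean). Total weight W = 280; half-weight = 140.
Sort by position and accumulate weight:
  mile 1 (Zone V, w=70) → cum 70
  mile 5 (Zone I, w=9) → cum 79
  mile 12 (Zone IV, w=11) → cum 90
  mile 13 (Zone II, w=30) → cum 120
  mile 19 (Zone VI, w=70) → cum 190  ≥ 140 → median here
  mile 20 (Zone III, w=90) → cum 280
Optimal location: mile 19.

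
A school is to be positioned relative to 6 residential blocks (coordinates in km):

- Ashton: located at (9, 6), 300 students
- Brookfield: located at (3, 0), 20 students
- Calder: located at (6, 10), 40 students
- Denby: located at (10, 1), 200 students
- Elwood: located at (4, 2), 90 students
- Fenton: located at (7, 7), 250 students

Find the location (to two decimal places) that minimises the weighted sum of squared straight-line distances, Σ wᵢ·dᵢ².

The minimiser of Σwᵢ‖p−pᵢ‖² is the weighted centroid p* = (Σwᵢpᵢ)/(Σwᵢ).
Σwᵢ = 900.
Σwᵢxᵢ = 300·9 + 20·3 + 40·6 + 200·10 + 90·4 + 250·7 = 7110.
Σwᵢyᵢ = 300·6 + 20·0 + 40·10 + 200·1 + 90·2 + 250·7 = 4330.
x* = 7110/900 = 7.90, y* = 4330/900 = 4.81.

(7.90, 4.81)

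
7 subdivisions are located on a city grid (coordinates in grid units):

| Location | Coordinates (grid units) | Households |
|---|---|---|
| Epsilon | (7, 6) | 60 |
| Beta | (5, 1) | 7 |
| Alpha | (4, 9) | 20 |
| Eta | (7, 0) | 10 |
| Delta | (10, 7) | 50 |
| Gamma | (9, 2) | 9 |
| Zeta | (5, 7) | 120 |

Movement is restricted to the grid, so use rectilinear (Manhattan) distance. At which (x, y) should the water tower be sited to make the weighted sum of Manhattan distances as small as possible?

(5, 7)

Manhattan distance separates: Σwᵢ(|x−xᵢ|+|y−yᵢ|) = Σwᵢ|x−xᵢ| + Σwᵢ|y−yᵢ|, so x and y are optimised independently as 1-D weighted medians.
Total weight W = 276; half = 138.
x-coordinate, sorted with cumulative weight:
  x=4 (Alpha, w=20) cum 20
  x=5 (Beta, w=7) cum 27
  x=5 (Zeta, w=120) cum 147  ← median
  x=7 (Epsilon, w=60) cum 207
  x=7 (Eta, w=10) cum 217
  x=9 (Gamma, w=9) cum 226
  x=10 (Delta, w=50) cum 276
⇒ x* = 5
y-coordinate, sorted with cumulative weight:
  y=0 (Eta, w=10) cum 10
  y=1 (Beta, w=7) cum 17
  y=2 (Gamma, w=9) cum 26
  y=6 (Epsilon, w=60) cum 86
  y=7 (Delta, w=50) cum 136
  y=7 (Zeta, w=120) cum 256  ← median
  y=9 (Alpha, w=20) cum 276
⇒ y* = 7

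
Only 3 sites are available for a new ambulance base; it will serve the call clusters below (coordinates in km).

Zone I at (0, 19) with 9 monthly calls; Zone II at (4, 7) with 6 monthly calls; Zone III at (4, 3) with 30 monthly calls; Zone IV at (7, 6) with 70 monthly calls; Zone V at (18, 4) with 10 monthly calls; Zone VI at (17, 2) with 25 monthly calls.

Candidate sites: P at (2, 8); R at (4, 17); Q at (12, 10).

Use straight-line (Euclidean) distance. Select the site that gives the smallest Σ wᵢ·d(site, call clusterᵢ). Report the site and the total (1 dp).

P, total 1221.4 km

Total weighted distance at each candidate:
  P (2, 8): total = 1221.4
  R (4, 17): total = 2005.7
  Q (12, 10): total = 1274.1
Minimum is at P with total 1221.4 km.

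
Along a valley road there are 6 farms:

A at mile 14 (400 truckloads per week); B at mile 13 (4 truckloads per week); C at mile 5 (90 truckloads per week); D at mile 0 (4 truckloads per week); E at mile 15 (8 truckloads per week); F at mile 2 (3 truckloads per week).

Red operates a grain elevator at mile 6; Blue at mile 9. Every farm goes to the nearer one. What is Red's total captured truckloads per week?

The indifferent point is the midpoint (6+9)/2 = 7.5; farms left of it (closer to Red at 6) go to Red, those right go to Blue.
  D at 0 (w=4) → Red
  F at 2 (w=3) → Red
  C at 5 (w=90) → Red
  B at 13 (w=4) → Blue
  A at 14 (w=400) → Blue
  E at 15 (w=8) → Blue
Red captures 97; Blue captures 412.

97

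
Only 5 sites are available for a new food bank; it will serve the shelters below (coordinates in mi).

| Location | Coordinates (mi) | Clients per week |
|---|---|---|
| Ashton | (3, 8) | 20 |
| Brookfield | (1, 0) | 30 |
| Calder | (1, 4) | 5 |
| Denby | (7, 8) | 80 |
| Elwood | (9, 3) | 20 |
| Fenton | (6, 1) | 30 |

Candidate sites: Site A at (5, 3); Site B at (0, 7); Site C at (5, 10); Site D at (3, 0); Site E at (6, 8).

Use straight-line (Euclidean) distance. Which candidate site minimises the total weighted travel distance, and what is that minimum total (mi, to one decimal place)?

Site E, total 781.7 mi

Total weighted distance at each candidate:
  Site A (5, 3): total = 856.2
  Site B (0, 7): total = 1308.4
  Site C (5, 10): total = 1074.9
  Site D (3, 0): total = 1186.9
  Site E (6, 8): total = 781.7
Minimum is at Site E with total 781.7 mi.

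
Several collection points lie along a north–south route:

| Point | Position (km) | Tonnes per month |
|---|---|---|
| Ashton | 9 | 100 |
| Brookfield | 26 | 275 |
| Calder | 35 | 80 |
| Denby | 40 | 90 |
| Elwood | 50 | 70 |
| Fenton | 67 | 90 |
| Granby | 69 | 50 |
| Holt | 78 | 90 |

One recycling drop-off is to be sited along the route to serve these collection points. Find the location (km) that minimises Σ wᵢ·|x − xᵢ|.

x = 35

For a sum of weighted absolute distances on a line, the optimum is the weighted median (not the mean). Total weight W = 845; half-weight = 422.5.
Sort by position and accumulate weight:
  km 9 (Ashton, w=100) → cum 100
  km 26 (Brookfield, w=275) → cum 375
  km 35 (Calder, w=80) → cum 455  ≥ 422.5 → median here
  km 40 (Denby, w=90) → cum 545
  km 50 (Elwood, w=70) → cum 615
  km 67 (Fenton, w=90) → cum 705
  km 69 (Granby, w=50) → cum 755
  km 78 (Holt, w=90) → cum 845
Optimal location: km 35.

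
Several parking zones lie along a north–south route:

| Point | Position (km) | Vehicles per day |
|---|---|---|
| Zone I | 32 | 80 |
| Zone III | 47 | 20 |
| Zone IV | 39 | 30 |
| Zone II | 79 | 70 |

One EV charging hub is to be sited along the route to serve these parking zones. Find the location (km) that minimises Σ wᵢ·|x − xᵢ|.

For a sum of weighted absolute distances on a line, the optimum is the weighted median (not the mean). Total weight W = 200; half-weight = 100.
Sort by position and accumulate weight:
  km 32 (Zone I, w=80) → cum 80
  km 39 (Zone IV, w=30) → cum 110  ≥ 100 → median here
  km 47 (Zone III, w=20) → cum 130
  km 79 (Zone II, w=70) → cum 200
Optimal location: km 39.

x = 39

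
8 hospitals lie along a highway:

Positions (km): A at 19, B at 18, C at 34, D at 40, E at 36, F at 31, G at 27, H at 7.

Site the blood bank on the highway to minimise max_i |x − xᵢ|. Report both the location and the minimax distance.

The 1-center on a line is the midpoint of the two extreme points: leftmost at 7, rightmost at 40.
Optimal location = (7 + 40)/2 = 23.5; maximum distance = (40 − 7)/2 = 16.5.

location 23.5, max distance 16.5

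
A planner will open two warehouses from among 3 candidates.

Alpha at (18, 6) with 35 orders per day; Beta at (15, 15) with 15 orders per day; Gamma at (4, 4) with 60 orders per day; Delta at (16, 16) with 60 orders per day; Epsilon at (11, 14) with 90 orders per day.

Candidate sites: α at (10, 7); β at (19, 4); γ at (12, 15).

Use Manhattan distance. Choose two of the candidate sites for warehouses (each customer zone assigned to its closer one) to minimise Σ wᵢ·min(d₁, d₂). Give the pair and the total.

{α, γ}, total 1380

Evaluate every pair (each demand assigned to the nearer of the two):
  {α, γ}: total = 1380
  {β, γ}: total = 1530
  {α, β}: total = 2460
Best pair: {α, γ} with total 1380.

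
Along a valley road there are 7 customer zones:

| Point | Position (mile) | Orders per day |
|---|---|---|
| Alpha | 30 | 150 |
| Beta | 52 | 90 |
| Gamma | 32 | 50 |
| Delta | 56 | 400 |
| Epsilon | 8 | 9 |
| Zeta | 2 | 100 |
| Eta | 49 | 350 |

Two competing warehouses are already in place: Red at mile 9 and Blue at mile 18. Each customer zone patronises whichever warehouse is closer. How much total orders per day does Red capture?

The indifferent point is the midpoint (9+18)/2 = 13.5; customer zones left of it (closer to Red at 9) go to Red, those right go to Blue.
  Zeta at 2 (w=100) → Red
  Epsilon at 8 (w=9) → Red
  Alpha at 30 (w=150) → Blue
  Gamma at 32 (w=50) → Blue
  Eta at 49 (w=350) → Blue
  Beta at 52 (w=90) → Blue
  Delta at 56 (w=400) → Blue
Red captures 109; Blue captures 1040.

109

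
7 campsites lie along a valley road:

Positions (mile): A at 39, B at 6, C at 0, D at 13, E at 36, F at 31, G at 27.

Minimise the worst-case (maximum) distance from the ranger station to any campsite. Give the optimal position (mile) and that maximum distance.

location 19.5, max distance 19.5

The 1-center on a line is the midpoint of the two extreme points: leftmost at 0, rightmost at 39.
Optimal location = (0 + 39)/2 = 19.5; maximum distance = (39 − 0)/2 = 19.5.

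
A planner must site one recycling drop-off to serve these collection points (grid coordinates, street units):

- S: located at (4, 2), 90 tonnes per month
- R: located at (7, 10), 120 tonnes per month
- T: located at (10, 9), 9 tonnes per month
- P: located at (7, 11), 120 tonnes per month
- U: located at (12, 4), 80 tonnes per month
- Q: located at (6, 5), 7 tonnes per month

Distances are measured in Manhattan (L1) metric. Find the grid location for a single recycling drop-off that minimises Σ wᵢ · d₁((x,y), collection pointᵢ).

(7, 10)

Manhattan distance separates: Σwᵢ(|x−xᵢ|+|y−yᵢ|) = Σwᵢ|x−xᵢ| + Σwᵢ|y−yᵢ|, so x and y are optimised independently as 1-D weighted medians.
Total weight W = 426; half = 213.
x-coordinate, sorted with cumulative weight:
  x=4 (S, w=90) cum 90
  x=6 (Q, w=7) cum 97
  x=7 (R, w=120) cum 217  ← median
  x=7 (P, w=120) cum 337
  x=10 (T, w=9) cum 346
  x=12 (U, w=80) cum 426
⇒ x* = 7
y-coordinate, sorted with cumulative weight:
  y=2 (S, w=90) cum 90
  y=4 (U, w=80) cum 170
  y=5 (Q, w=7) cum 177
  y=9 (T, w=9) cum 186
  y=10 (R, w=120) cum 306  ← median
  y=11 (P, w=120) cum 426
⇒ y* = 10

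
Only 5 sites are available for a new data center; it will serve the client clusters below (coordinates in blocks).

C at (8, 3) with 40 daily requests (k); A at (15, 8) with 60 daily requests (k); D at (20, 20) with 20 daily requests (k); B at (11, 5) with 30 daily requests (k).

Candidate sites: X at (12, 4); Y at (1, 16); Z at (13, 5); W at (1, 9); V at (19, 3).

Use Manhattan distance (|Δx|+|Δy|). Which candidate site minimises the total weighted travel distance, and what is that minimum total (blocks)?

Total weighted distance at each candidate:
  X (12, 4): total = 1160
  Y (1, 16): total = 3210
  Z (13, 5): total = 1080
  W (1, 9): total = 2440
  V (19, 3): total = 1640
Minimum is at Z with total 1080 blocks.

Z, total 1080 blocks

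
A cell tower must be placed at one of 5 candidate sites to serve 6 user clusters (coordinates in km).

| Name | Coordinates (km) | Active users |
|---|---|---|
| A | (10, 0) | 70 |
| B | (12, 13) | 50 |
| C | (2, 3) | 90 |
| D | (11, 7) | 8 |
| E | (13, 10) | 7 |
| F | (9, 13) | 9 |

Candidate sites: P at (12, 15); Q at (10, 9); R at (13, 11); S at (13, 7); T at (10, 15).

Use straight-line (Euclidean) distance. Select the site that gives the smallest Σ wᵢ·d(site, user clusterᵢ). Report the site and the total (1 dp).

Total weighted distance at each candidate:
  P (12, 15): total = 2697.8
  Q (10, 9): total = 1830.7
  R (13, 11): total = 2217.1
  S (13, 7): total = 1992.6
  T (10, 15): total = 2614.9
Minimum is at Q with total 1830.7 km.

Q, total 1830.7 km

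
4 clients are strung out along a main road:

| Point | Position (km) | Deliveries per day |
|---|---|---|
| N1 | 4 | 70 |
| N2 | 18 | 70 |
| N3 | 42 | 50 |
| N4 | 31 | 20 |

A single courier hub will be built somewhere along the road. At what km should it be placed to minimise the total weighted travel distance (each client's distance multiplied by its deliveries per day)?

For a sum of weighted absolute distances on a line, the optimum is the weighted median (not the mean). Total weight W = 210; half-weight = 105.
Sort by position and accumulate weight:
  km 4 (N1, w=70) → cum 70
  km 18 (N2, w=70) → cum 140  ≥ 105 → median here
  km 31 (N4, w=20) → cum 160
  km 42 (N3, w=50) → cum 210
Optimal location: km 18.

x = 18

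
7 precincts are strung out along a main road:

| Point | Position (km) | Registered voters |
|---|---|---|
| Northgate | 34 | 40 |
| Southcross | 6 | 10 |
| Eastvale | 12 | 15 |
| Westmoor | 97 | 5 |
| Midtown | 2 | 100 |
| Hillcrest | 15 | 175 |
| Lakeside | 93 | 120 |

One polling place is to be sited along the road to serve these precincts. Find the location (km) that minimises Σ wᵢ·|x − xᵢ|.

For a sum of weighted absolute distances on a line, the optimum is the weighted median (not the mean). Total weight W = 465; half-weight = 232.5.
Sort by position and accumulate weight:
  km 2 (Midtown, w=100) → cum 100
  km 6 (Southcross, w=10) → cum 110
  km 12 (Eastvale, w=15) → cum 125
  km 15 (Hillcrest, w=175) → cum 300  ≥ 232.5 → median here
  km 34 (Northgate, w=40) → cum 340
  km 93 (Lakeside, w=120) → cum 460
  km 97 (Westmoor, w=5) → cum 465
Optimal location: km 15.

x = 15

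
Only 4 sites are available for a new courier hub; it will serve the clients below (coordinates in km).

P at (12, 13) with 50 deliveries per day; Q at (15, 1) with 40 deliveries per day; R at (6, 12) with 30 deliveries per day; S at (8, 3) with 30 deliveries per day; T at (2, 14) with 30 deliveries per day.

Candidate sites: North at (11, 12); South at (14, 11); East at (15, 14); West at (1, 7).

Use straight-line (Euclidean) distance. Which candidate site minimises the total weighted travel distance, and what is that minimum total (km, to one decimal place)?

Total weighted distance at each candidate:
  North (11, 12): total = 1250.1
  South (14, 11): total = 1456.4
  East (15, 14): total = 1735.9
  West (1, 7): total = 1901.9
Minimum is at North with total 1250.1 km.

North, total 1250.1 km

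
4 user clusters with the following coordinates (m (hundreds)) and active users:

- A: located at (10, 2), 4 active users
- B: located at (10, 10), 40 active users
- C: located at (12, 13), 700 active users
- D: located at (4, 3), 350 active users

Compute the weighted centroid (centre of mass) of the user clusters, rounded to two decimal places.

The minimiser of Σwᵢ‖p−pᵢ‖² is the weighted centroid p* = (Σwᵢpᵢ)/(Σwᵢ).
Σwᵢ = 1094.
Σwᵢxᵢ = 4·10 + 40·10 + 700·12 + 350·4 = 10240.
Σwᵢyᵢ = 4·2 + 40·10 + 700·13 + 350·3 = 10558.
x* = 10240/1094 = 9.36, y* = 10558/1094 = 9.65.

(9.36, 9.65)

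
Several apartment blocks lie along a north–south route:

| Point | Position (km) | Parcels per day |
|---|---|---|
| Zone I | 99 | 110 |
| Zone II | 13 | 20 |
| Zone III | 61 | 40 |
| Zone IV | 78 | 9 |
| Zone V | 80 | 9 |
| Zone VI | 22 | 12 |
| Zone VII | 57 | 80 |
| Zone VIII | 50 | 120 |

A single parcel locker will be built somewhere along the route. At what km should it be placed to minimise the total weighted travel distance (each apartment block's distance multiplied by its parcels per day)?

For a sum of weighted absolute distances on a line, the optimum is the weighted median (not the mean). Total weight W = 400; half-weight = 200.
Sort by position and accumulate weight:
  km 13 (Zone II, w=20) → cum 20
  km 22 (Zone VI, w=12) → cum 32
  km 50 (Zone VIII, w=120) → cum 152
  km 57 (Zone VII, w=80) → cum 232  ≥ 200 → median here
  km 61 (Zone III, w=40) → cum 272
  km 78 (Zone IV, w=9) → cum 281
  km 80 (Zone V, w=9) → cum 290
  km 99 (Zone I, w=110) → cum 400
Optimal location: km 57.

x = 57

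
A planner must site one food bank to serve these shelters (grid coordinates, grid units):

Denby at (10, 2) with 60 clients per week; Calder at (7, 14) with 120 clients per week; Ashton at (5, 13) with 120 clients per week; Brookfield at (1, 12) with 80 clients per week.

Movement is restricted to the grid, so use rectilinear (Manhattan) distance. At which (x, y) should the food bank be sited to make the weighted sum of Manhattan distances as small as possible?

(5, 13)

Manhattan distance separates: Σwᵢ(|x−xᵢ|+|y−yᵢ|) = Σwᵢ|x−xᵢ| + Σwᵢ|y−yᵢ|, so x and y are optimised independently as 1-D weighted medians.
Total weight W = 380; half = 190.
x-coordinate, sorted with cumulative weight:
  x=1 (Brookfield, w=80) cum 80
  x=5 (Ashton, w=120) cum 200  ← median
  x=7 (Calder, w=120) cum 320
  x=10 (Denby, w=60) cum 380
⇒ x* = 5
y-coordinate, sorted with cumulative weight:
  y=2 (Denby, w=60) cum 60
  y=12 (Brookfield, w=80) cum 140
  y=13 (Ashton, w=120) cum 260  ← median
  y=14 (Calder, w=120) cum 380
⇒ y* = 13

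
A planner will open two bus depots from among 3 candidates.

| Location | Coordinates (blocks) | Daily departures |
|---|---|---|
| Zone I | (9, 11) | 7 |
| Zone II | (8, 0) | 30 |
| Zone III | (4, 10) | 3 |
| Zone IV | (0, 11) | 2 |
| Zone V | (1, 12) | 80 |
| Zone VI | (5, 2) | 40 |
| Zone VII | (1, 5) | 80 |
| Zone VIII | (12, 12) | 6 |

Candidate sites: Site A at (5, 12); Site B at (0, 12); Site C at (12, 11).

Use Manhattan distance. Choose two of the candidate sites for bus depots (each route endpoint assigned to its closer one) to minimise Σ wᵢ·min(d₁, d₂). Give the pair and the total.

Evaluate every pair (each demand assigned to the nearer of the two):
  {Site A, Site B}: total = 1658
  {Site B, Site C}: total = 1817
  {Site A, Site C}: total = 2098
Best pair: {Site A, Site B} with total 1658.

{Site A, Site B}, total 1658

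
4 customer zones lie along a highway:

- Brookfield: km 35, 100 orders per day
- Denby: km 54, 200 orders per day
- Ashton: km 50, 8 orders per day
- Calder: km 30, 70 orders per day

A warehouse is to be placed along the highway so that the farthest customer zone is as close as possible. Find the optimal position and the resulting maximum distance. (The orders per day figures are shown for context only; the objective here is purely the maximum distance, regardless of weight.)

location 42, max distance 12

The 1-center on a line is the midpoint of the two extreme points: leftmost at 30, rightmost at 54.
Optimal location = (30 + 54)/2 = 42; maximum distance = (54 − 30)/2 = 12.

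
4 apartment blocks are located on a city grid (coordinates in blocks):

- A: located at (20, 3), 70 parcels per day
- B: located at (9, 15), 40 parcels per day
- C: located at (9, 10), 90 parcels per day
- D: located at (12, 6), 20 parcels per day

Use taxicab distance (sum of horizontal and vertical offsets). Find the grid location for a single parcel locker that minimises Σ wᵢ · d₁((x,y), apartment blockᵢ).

Manhattan distance separates: Σwᵢ(|x−xᵢ|+|y−yᵢ|) = Σwᵢ|x−xᵢ| + Σwᵢ|y−yᵢ|, so x and y are optimised independently as 1-D weighted medians.
Total weight W = 220; half = 110.
x-coordinate, sorted with cumulative weight:
  x=9 (B, w=40) cum 40
  x=9 (C, w=90) cum 130  ← median
  x=12 (D, w=20) cum 150
  x=20 (A, w=70) cum 220
⇒ x* = 9
y-coordinate, sorted with cumulative weight:
  y=3 (A, w=70) cum 70
  y=6 (D, w=20) cum 90
  y=10 (C, w=90) cum 180  ← median
  y=15 (B, w=40) cum 220
⇒ y* = 10

(9, 10)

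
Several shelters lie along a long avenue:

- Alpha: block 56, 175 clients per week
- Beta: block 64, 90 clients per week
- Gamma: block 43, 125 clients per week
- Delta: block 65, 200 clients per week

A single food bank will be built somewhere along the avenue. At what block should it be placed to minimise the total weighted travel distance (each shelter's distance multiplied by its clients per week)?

x = 56

For a sum of weighted absolute distances on a line, the optimum is the weighted median (not the mean). Total weight W = 590; half-weight = 295.
Sort by position and accumulate weight:
  block 43 (Gamma, w=125) → cum 125
  block 56 (Alpha, w=175) → cum 300  ≥ 295 → median here
  block 64 (Beta, w=90) → cum 390
  block 65 (Delta, w=200) → cum 590
Optimal location: block 56.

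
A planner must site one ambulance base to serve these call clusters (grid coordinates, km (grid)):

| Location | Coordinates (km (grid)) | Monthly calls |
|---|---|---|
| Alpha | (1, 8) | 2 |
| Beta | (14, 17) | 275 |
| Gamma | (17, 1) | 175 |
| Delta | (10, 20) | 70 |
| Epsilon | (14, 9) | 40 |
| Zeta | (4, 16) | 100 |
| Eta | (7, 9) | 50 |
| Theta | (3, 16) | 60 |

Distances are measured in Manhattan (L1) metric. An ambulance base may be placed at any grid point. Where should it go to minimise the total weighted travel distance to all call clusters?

Manhattan distance separates: Σwᵢ(|x−xᵢ|+|y−yᵢ|) = Σwᵢ|x−xᵢ| + Σwᵢ|y−yᵢ|, so x and y are optimised independently as 1-D weighted medians.
Total weight W = 772; half = 386.
x-coordinate, sorted with cumulative weight:
  x=1 (Alpha, w=2) cum 2
  x=3 (Theta, w=60) cum 62
  x=4 (Zeta, w=100) cum 162
  x=7 (Eta, w=50) cum 212
  x=10 (Delta, w=70) cum 282
  x=14 (Beta, w=275) cum 557  ← median
  x=14 (Epsilon, w=40) cum 597
  x=17 (Gamma, w=175) cum 772
⇒ x* = 14
y-coordinate, sorted with cumulative weight:
  y=1 (Gamma, w=175) cum 175
  y=8 (Alpha, w=2) cum 177
  y=9 (Epsilon, w=40) cum 217
  y=9 (Eta, w=50) cum 267
  y=16 (Zeta, w=100) cum 367
  y=16 (Theta, w=60) cum 427  ← median
  y=17 (Beta, w=275) cum 702
  y=20 (Delta, w=70) cum 772
⇒ y* = 16

(14, 16)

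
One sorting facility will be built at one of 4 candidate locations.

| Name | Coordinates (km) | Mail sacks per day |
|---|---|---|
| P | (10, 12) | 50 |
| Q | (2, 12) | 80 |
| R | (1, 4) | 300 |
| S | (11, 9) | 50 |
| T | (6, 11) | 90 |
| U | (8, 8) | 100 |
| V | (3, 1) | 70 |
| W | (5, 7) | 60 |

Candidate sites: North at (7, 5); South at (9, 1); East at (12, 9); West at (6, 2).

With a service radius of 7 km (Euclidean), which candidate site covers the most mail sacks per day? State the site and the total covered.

Coverage radius r = 7 km; a point is covered iff (Δx)²+(Δy)² ≤ 7² = 49.
  North (7, 5): covers {R, S, T, U, V, W} → 670
  South (9, 1): covers {V} → 70
  East (12, 9): covers {P, S, T, U} → 290
  West (6, 2): covers {R, U, V, W} → 530
Maximum coverage at North: 670 mail sacks per day.

North, covering 670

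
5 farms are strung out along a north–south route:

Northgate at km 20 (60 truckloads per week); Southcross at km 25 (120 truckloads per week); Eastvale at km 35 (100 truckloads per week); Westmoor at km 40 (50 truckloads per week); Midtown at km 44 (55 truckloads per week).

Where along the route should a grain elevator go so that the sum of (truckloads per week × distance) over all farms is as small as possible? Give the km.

x = 35

For a sum of weighted absolute distances on a line, the optimum is the weighted median (not the mean). Total weight W = 385; half-weight = 192.5.
Sort by position and accumulate weight:
  km 20 (Northgate, w=60) → cum 60
  km 25 (Southcross, w=120) → cum 180
  km 35 (Eastvale, w=100) → cum 280  ≥ 192.5 → median here
  km 40 (Westmoor, w=50) → cum 330
  km 44 (Midtown, w=55) → cum 385
Optimal location: km 35.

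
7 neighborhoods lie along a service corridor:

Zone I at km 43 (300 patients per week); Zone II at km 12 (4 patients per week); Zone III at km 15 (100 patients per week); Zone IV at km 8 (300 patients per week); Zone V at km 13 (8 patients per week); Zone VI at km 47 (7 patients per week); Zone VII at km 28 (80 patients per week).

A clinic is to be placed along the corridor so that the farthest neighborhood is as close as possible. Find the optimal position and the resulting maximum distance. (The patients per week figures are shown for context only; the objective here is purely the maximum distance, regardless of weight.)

location 27.5, max distance 19.5

The 1-center on a line is the midpoint of the two extreme points: leftmost at 8, rightmost at 47.
Optimal location = (8 + 47)/2 = 27.5; maximum distance = (47 − 8)/2 = 19.5.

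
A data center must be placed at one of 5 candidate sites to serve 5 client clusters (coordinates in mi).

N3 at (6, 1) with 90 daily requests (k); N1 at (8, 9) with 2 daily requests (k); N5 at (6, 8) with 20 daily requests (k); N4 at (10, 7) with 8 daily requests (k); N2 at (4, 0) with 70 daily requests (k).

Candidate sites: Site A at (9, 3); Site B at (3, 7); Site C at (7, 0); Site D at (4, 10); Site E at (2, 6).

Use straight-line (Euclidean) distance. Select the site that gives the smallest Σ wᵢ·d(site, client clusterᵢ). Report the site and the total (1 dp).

Total weighted distance at each candidate:
  Site A (9, 3): total = 894.4
  Site B (3, 7): total = 1228.7
  Site C (7, 0): total = 577.6
  Site D (4, 10): total = 1648.2
  Site E (2, 6): total = 1186.4
Minimum is at Site C with total 577.6 mi.

Site C, total 577.6 mi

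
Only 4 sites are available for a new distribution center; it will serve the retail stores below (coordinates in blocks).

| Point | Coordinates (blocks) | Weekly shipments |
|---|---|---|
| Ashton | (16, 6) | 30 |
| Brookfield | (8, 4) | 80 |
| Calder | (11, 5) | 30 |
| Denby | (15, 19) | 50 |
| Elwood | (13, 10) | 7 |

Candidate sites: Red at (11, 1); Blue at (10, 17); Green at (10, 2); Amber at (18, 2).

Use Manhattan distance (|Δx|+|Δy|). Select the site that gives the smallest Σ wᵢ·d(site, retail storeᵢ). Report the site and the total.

Total weighted distance at each candidate:
  Red (11, 1): total = 2077
  Blue (10, 17): total = 2520
  Green (10, 2): total = 1917
  Amber (18, 2): total = 2531
Minimum is at Green with total 1917 blocks.

Green, total 1917 blocks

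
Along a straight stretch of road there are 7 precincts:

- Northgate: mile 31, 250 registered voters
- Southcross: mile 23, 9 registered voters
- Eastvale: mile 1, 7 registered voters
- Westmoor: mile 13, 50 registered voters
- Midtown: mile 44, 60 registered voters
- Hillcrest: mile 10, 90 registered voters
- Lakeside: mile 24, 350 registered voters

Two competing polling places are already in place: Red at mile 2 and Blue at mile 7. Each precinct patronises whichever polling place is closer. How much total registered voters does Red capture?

7

The indifferent point is the midpoint (2+7)/2 = 4.5; precincts left of it (closer to Red at 2) go to Red, those right go to Blue.
  Eastvale at 1 (w=7) → Red
  Hillcrest at 10 (w=90) → Blue
  Westmoor at 13 (w=50) → Blue
  Southcross at 23 (w=9) → Blue
  Lakeside at 24 (w=350) → Blue
  Northgate at 31 (w=250) → Blue
  Midtown at 44 (w=60) → Blue
Red captures 7; Blue captures 809.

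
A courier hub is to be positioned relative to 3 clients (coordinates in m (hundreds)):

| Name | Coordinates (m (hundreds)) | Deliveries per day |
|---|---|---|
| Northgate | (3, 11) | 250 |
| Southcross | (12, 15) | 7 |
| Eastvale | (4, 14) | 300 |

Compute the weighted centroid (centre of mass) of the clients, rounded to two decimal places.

(3.65, 12.67)

The minimiser of Σwᵢ‖p−pᵢ‖² is the weighted centroid p* = (Σwᵢpᵢ)/(Σwᵢ).
Σwᵢ = 557.
Σwᵢxᵢ = 250·3 + 7·12 + 300·4 = 2034.
Σwᵢyᵢ = 250·11 + 7·15 + 300·14 = 7055.
x* = 2034/557 = 3.65, y* = 7055/557 = 12.67.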